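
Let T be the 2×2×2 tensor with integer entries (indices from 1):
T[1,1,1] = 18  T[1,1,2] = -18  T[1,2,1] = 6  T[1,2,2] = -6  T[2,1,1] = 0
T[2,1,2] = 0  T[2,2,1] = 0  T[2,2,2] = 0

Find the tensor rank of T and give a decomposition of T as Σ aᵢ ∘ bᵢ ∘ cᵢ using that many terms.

rank(T) = 1

Lower bound: T ≠ 0 (e.g. T[1,1,1] = 18), so rank(T) ≥ 1.
Upper bound: if T = a ∘ b ∘ c then every fibre of T is a multiple of the corresponding factor, so read the factors off the fibres through the nonzero entry T[1,1,1] = 18.
The mode-1 fibre T[:,1,1] = [18, 0] gives a = [1, 0] (primitive direction); the mode-2 fibre T[1,:,1] = [18, 6] gives b = [3, 1]; then c[k] = T[1,1,k] / (a[1]·b[1]) = [18, -18] / 3 = [6, -6].
Expanding [1, 0] ∘ [3, 1] ∘ [6, -6] reproduces all 8 entries of T, so T = [1, 0] ∘ [3, 1] ∘ [6, -6] and rank(T) ≤ 1.
These bounds meet, so rank(T) = 1.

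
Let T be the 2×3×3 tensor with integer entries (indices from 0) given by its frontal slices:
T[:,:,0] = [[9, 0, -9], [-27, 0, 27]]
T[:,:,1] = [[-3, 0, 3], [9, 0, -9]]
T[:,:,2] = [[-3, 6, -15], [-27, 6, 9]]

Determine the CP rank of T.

2

Lower bound: the mode-1 unfolding of T (rows indexed by i, columns by (j,k) = (0,0), (0,1), (0,2), (1,0), (1,1), (1,2), (2,0), (2,1), (2,2)) is [[9, -3, -3, 0, 0, 6, -9, 3, -15], [-27, 9, -27, 0, 0, 6, 27, -9, 9]].
There the 2×2 minor on rows i ∈ {0, 1}, columns (j,k) ∈ {(0,0), (0,2)} is det [[9, -3], [-27, -27]] = -324 ≠ 0, so this unfolding has rank ≥ 2; CP rank is at least every unfolding rank, so rank(T) ≥ 2. (Flattening ranks never certify an upper bound on CP rank; for that we must actually write T with 2 rank-1 terms.)
Upper bound — finding two terms. Write S_k = T[:,:,k] for the frontal slices: S₀ = [[9, 0, -9], [-27, 0, 27]], S₁ = [[-3, 0, 3], [9, 0, -9]], S₂ = [[-3, 6, -15], [-27, 6, 9]].
If T = a₁ ∘ b₁ ∘ c₁ + a₂ ∘ b₂ ∘ c₂ then each S_k = c₁[k]·a₁b₁ᵀ + c₂[k]·a₂b₂ᵀ. S₀ and S₂ are linearly independent, so a₁b₁ᵀ and a₂b₂ᵀ must span the same plane of matrices: they are the rank-1 matrices of the form x·S₀ + y·S₂.
The 2×2 minor of x·S₀ + y·S₂ on rows {0,1}, columns {0,1} is 216·xy + 144·y² = 72·(3·x + 2·y)(y), vanishing at (x:y) = (2:-3) and (1:0).
M₁ = 2·S₀ − 3·S₂ = [[27, -18, 27], [27, -18, 27]] = 9·(1, 1)(3, -2, 3)ᵀ and M₂ = S₀ = [[9, 0, -9], [-27, 0, 27]] = 9·(1, -3)(1, 0, -1)ᵀ, so take a₁ = (1, 1), b₁ = (3, -2, 3), a₂ = (1, -3), b₂ = (1, 0, -1).
Each slice is an integer combination of E₁ = a₁b₁ᵀ and E₂ = a₂b₂ᵀ: S₀ = 9·E₂, S₁ = −3·E₂, S₂ = −3·E₁ + 6·E₂; reading off coefficients, c₁ = (0, 0, -3) and c₂ = (9, -3, 6).
Hence T = (1, 1) ∘ (3, -2, 3) ∘ (0, 0, -3) + (1, -3) ∘ (1, 0, -1) ∘ (9, -3, 6), so rank(T) ≤ 2.
These bounds meet, so rank(T) = 2.
Check entry T[0,1,2] = 6: (1)·(-2)·(-3) + (1)·(0)·(6) = 6.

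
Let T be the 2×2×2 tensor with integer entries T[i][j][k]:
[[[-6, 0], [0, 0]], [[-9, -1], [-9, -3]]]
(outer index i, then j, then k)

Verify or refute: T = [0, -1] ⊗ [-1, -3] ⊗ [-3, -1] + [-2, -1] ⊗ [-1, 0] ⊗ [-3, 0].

No

Reconstruct entry (1,0,0) from the claimed factors: Σₗ aₗ[1]bₗ[0]cₗ[0] = (-1)·(-1)·(-3) + (-1)·(-1)·(-3) = -6, but T[1,0,0] = -9. The claim is false.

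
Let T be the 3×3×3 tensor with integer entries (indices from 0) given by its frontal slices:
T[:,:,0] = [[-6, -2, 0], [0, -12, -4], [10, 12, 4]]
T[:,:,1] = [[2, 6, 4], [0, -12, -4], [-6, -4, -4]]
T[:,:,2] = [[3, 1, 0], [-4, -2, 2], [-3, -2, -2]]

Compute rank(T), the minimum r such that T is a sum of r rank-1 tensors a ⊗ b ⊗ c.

Lower bound: the mode-3 unfolding of T (rows indexed by k, columns by (i,j) = (0,0), (0,1), (0,2), (1,0), (1,1), (1,2), (2,0), (2,1), (2,2)) is [[-6, -2, 0, 0, -12, -4, 10, 12, 4], [2, 6, 4, 0, -12, -4, -6, -4, -4], [3, 1, 0, -4, -2, 2, -3, -2, -2]].
There the 3×3 minor on rows k ∈ {0, 1, 2}, columns (i,j) ∈ {(0,0), (0,1), (1,0)} is det [[-6, -2, 0], [2, 6, 0], [3, 1, -4]] = 128 ≠ 0, so this unfolding has rank ≥ 3; CP rank is at least every unfolding rank, so rank(T) ≥ 3. (Unfolding ranks only ever bound the CP rank from below — rank(T) can be strictly larger than all of them — so the matching upper bound has to come from an explicit 3-term decomposition.)
Upper bound: T is a sum of 3 rank-1 terms, T = [0, 2, -1] ⊗ [1, 2, 0] ⊗ [-2, -2, -1] + [1, -2, 0] ⊗ [1, -1, -1] ⊗ [-2, -2, 1] + [1, 0, -2] ⊗ [2, 2, 1] ⊗ [-2, 2, 1] (written with every a and b primitive with positive leading entry and the scale carried by c; CP decompositions are not unique, and this one is verified by expanding entrywise), so rank(T) ≤ 3.
These bounds meet, so rank(T) = 3.

3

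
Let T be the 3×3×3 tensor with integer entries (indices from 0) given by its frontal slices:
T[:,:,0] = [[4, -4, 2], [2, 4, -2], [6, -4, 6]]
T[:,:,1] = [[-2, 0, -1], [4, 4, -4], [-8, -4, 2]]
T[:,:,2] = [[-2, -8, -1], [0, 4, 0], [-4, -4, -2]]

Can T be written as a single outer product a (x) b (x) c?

No

The mode-1 unfolding of T (rows indexed by i, columns by (j,k) = (0,0), (0,1), (0,2), (1,0), (1,1), (1,2), (2,0), (2,1), (2,2)) is [[4, -2, -2, -4, 0, -8, 2, -1, -1], [2, 4, 0, 4, 4, 4, -2, -4, 0], [6, -8, -4, -4, -4, -4, 6, 2, -2]].
There the 3×3 minor on rows i ∈ {0, 1, 2}, columns (j,k) ∈ {(0,0), (0,1), (1,0)} is det [[4, -2, -4], [2, 4, 4], [6, -8, -4]] = 160 ≠ 0, so this unfolding has rank ≥ 3; CP rank is at least every unfolding rank, so rank(T) ≥ 3.
In particular rank(T) ≥ 3 > 1, so T is not rank-1.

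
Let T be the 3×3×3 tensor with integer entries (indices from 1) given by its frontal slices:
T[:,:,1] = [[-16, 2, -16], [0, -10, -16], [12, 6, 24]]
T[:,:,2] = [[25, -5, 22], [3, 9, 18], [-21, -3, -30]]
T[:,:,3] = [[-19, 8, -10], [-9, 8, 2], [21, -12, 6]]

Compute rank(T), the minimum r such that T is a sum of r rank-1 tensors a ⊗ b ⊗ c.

2

Lower bound: in the mode-1 unfolding of T (rows indexed by i, columns by (j,k)) the 2×2 minor on rows i ∈ {1, 2}, columns (j,k) ∈ {(1,1), (1,2)} is det [[-16, 25], [0, 3]] = -48 ≠ 0, so that unfolding has rank ≥ 2 and hence rank(T) ≥ 2 (CP rank is at least every unfolding rank, though it can be larger).
Upper bound: with S_k = T[:,:,k], the two rank-1 terms a₁b₁ᵀ, a₂b₂ᵀ are the rank-1 members of the pencil x·S₁ + y·S₂.
The 2×2 minor of x·S₁ + y·S₂ on rows {1,2}, columns {1,2} is 160·x² − 400·xy + 240·y² = 80·(2·x − 3·y)(x − y), vanishing at (x:y) = (3:2) and (1:1).
M₁ = 3·S₁ + 2·S₂ = [[2, -4, -4], [6, -12, -12], [-6, 12, 12]] = 2·[1, 3, -3][1, -2, -2]ᵀ and M₂ = S₁ + S₂ = [[9, -3, 6], [3, -1, 2], [-9, 3, -6]] = [3, 1, -3][3, -1, 2]ᵀ, so take a₁ = [1, 3, -3], b₁ = [1, -2, -2], a₂ = [3, 1, -3], b₂ = [3, -1, 2].
Each slice is an integer combination of E₁ = a₁b₁ᵀ and E₂ = a₂b₂ᵀ: S₁ = 2·E₁ − 2·E₂, S₂ = −2·E₁ + 3·E₂, S₃ = −E₁ − 2·E₂; reading off coefficients, c₁ = [2, -2, -1] and c₂ = [-2, 3, -2].
Hence T = [1, 3, -3] ⊗ [1, -2, -2] ⊗ [2, -2, -1] + [3, 1, -3] ⊗ [3, -1, 2] ⊗ [-2, 3, -2], so rank(T) ≤ 2.
These bounds meet, so rank(T) = 2.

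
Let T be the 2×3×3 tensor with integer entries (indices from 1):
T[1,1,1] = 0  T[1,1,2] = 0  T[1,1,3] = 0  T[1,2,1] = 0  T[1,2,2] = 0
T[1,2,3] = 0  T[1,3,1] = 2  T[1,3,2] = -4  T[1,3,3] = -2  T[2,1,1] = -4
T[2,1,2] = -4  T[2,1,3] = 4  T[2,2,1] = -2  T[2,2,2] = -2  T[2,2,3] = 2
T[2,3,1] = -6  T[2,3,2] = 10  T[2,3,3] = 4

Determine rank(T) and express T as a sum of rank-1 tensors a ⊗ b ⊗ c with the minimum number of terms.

rank(T) = 3

Lower bound: the mode-3 unfolding of T (rows indexed by k, columns by (i,j) = (1,1), (1,2), (1,3), (2,1), (2,2), (2,3)) is [[0, 0, 2, -4, -2, -6], [0, 0, -4, -4, -2, 10], [0, 0, -2, 4, 2, 4]].
There the 3×3 minor on rows k ∈ {1, 2, 3}, columns (i,j) ∈ {(1,3), (2,1), (2,3)} is det [[2, -4, -6], [-4, -4, 10], [-2, 4, 4]] = 48 ≠ 0, so this unfolding has rank ≥ 3; CP rank is at least every unfolding rank, so rank(T) ≥ 3. (Flattening ranks never certify an upper bound on CP rank; for that we must actually write T with 3 rank-1 terms.)
Upper bound: T is a sum of 3 rank-1 terms, T = [0, 1] ⊗ [0, 0, 1] ⊗ [-2, 2, 0] + [0, 1] ⊗ [2, 1, 0] ⊗ [-2, -2, 2] + [1, -2] ⊗ [0, 0, 1] ⊗ [2, -4, -2] (one valid choice — decompositions are not unique — normalised so each a, b is primitive with positive first nonzero entry; check it by expanding all entries), so rank(T) ≤ 3.
These bounds meet, so rank(T) = 3.
Check entry T[2,1,2] = -4: (1)·(0)·(2) + (1)·(2)·(-2) + (-2)·(0)·(-4) = -4.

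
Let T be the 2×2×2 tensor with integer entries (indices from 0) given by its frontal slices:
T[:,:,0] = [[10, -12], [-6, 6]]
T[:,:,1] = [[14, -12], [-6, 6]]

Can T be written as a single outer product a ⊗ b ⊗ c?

The mode-1 unfolding of T (rows indexed by i, columns by (j,k) = (0,0), (0,1), (1,0), (1,1)) is [[10, 14, -12, -12], [-6, -6, 6, 6]].
There the 2×2 minor on rows i ∈ {0, 1}, columns (j,k) ∈ {(0,0), (0,1)} is det [[10, 14], [-6, -6]] = 24 ≠ 0, so this unfolding has rank ≥ 2; CP rank is at least every unfolding rank, so rank(T) ≥ 2.
In particular rank(T) ≥ 2 > 1, so T is not rank-1.

No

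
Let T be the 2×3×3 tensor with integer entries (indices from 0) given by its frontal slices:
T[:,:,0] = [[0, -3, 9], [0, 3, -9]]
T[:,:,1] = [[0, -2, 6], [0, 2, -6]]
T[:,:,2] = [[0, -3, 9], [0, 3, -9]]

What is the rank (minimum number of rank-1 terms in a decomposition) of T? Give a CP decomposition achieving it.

rank(T) = 1

Lower bound: T ≠ 0 (e.g. T[0,1,0] = -3), so rank(T) ≥ 1.
Upper bound: if T = a (x) b (x) c then every fibre of T is a multiple of the corresponding factor, so read the factors off the fibres through the nonzero entry T[0,1,0] = -3.
The mode-1 fibre T[:,1,0] = [-3, 3] gives a = [1, -1] (primitive direction); the mode-2 fibre T[0,:,0] = [0, -3, 9] gives b = [0, 1, -3]; then c[k] = T[0,1,k] / (a[0]·b[1]) = [-3, -2, -3] / 1 = [-3, -2, -3].
Expanding [1, -1] (x) [0, 1, -3] (x) [-3, -2, -3] reproduces all 18 entries of T, so T = [1, -1] (x) [0, 1, -3] (x) [-3, -2, -3] and rank(T) ≤ 1.
These bounds meet, so rank(T) = 1.
Check entry T[1,0,0] = 0: (-1)·(0)·(-3) = 0.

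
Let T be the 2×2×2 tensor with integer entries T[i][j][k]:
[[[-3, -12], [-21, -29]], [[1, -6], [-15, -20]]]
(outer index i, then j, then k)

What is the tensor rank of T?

Lower bound: the mode-1 unfolding of T (rows indexed by i, columns by (j,k) = (0,0), (0,1), (1,0), (1,1)) is [[-3, -12, -21, -29], [1, -6, -15, -20]].
There the 2×2 minor on rows i ∈ {0, 1}, columns (j,k) ∈ {(0,0), (0,1)} is det [[-3, -12], [1, -6]] = 30 ≠ 0, so this unfolding has rank ≥ 2; CP rank is at least every unfolding rank, so rank(T) ≥ 2. (This is only a lower bound: in general the CP rank may exceed every unfolding rank, so we still need to exhibit 2 rank-1 terms summing to T.)
Upper bound — finding two terms. Write S_k = T[:,:,k] for the frontal slices: S₀ = [[-3, -21], [1, -15]], S₁ = [[-12, -29], [-6, -20]].
If T = a₁ ⊗ b₁ ⊗ c₁ + a₂ ⊗ b₂ ⊗ c₂ then each S_k = c₁[k]·a₁b₁ᵀ + c₂[k]·a₂b₂ᵀ. S₀ and S₁ are linearly independent, so a₁b₁ᵀ and a₂b₂ᵀ must span the same plane of matrices: they are the rank-1 matrices of the form x·S₀ + y·S₁.
det(x·S₀ + y·S₁) is 66·x² + 143·xy + 66·y² = 11·(2·x + 3·y)(3·x + 2·y), vanishing at (x:y) = (3:-2) and (2:-3).
M₁ = 3·S₀ − 2·S₁ = [[15, -5], [15, -5]] = 5·(1, 1)(3, -1)ᵀ and M₂ = 2·S₀ − 3·S₁ = [[30, 45], [20, 30]] = 5·(3, 2)(2, 3)ᵀ, so take a₁ = (1, 1), b₁ = (3, -1), a₂ = (3, 2), b₂ = (2, 3).
Each slice is an integer combination of E₁ = a₁b₁ᵀ and E₂ = a₂b₂ᵀ: S₀ = 3·E₁ − 2·E₂, S₁ = 2·E₁ − 3·E₂; reading off coefficients, c₁ = (3, 2) and c₂ = (-2, -3).
Hence T = (1, 1) ⊗ (3, -1) ⊗ (3, 2) + (3, 2) ⊗ (2, 3) ⊗ (-2, -3), so rank(T) ≤ 2.
These bounds meet, so rank(T) = 2.
Check entry T[1,1,1] = -20: (1)·(-1)·(2) + (2)·(3)·(-3) = -20.

2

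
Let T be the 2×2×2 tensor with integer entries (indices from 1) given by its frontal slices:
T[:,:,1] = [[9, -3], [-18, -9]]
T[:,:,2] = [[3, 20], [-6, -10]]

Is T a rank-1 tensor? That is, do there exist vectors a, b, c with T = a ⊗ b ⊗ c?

The mode-3 unfolding of T (rows indexed by k, columns by (i,j) = (1,1), (1,2), (2,1), (2,2)) is [[9, -3, -18, -9], [3, 20, -6, -10]].
There the 2×2 minor on rows k ∈ {1, 2}, columns (i,j) ∈ {(1,1), (1,2)} is det [[9, -3], [3, 20]] = 189 ≠ 0, so this unfolding has rank ≥ 2; CP rank is at least every unfolding rank, so rank(T) ≥ 2.
In particular rank(T) ≥ 2 > 1, so T is not rank-1.

No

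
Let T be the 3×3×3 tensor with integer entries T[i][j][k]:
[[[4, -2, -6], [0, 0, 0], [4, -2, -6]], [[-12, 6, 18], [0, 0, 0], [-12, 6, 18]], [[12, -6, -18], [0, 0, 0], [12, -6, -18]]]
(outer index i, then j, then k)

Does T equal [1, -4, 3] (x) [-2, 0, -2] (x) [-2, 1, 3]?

Reconstruct entry (1,0,0) from the claimed factors: Σₗ aₗ[1]bₗ[0]cₗ[0] = (-4)·(-2)·(-2) = -16, but T[1,0,0] = -12. The claim is false.

No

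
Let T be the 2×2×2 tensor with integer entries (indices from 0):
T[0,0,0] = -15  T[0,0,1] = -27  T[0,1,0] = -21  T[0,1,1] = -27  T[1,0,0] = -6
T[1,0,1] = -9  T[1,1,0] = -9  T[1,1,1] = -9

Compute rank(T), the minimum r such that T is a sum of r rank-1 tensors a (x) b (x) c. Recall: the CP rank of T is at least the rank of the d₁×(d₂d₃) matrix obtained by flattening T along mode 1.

2

Lower bound: in the mode-2 unfolding of T (rows indexed by j, columns by (i,k)) the 2×2 minor on rows j ∈ {0, 1}, columns (i,k) ∈ {(0,0), (0,1)} is det [[-15, -27], [-21, -27]] = -162 ≠ 0, so that unfolding has rank ≥ 2 and hence rank(T) ≥ 2 (CP rank is at least every unfolding rank, though it can be larger).
Upper bound: with S_k = T[:,:,k], the two rank-1 terms a₁b₁ᵀ, a₂b₂ᵀ are the rank-1 members of the pencil x·S₀ + y·S₁.
det(x·S₀ + y·S₁) is 9·x² + 27·xy = 9·(x + 3·y)(x), vanishing at (x:y) = (3:-1) and (0:1).
M₁ = 3·S₀ − S₁ = [[-18, -36], [-9, -18]] = (-9)·[2, 1][1, 2]ᵀ and M₂ = S₁ = [[-27, -27], [-9, -9]] = (-9)·[3, 1][1, 1]ᵀ, so take a₁ = [2, 1], b₁ = [1, 2], a₂ = [3, 1], b₂ = [1, 1].
Each slice is an integer combination of E₁ = a₁b₁ᵀ and E₂ = a₂b₂ᵀ: S₀ = −3·E₁ − 3·E₂, S₁ = −9·E₂; reading off coefficients, c₁ = [-3, 0] and c₂ = [-3, -9].
Hence T = [2, 1] (x) [1, 2] (x) [-3, 0] + [3, 1] (x) [1, 1] (x) [-3, -9], so rank(T) ≤ 2.
These bounds meet, so rank(T) = 2.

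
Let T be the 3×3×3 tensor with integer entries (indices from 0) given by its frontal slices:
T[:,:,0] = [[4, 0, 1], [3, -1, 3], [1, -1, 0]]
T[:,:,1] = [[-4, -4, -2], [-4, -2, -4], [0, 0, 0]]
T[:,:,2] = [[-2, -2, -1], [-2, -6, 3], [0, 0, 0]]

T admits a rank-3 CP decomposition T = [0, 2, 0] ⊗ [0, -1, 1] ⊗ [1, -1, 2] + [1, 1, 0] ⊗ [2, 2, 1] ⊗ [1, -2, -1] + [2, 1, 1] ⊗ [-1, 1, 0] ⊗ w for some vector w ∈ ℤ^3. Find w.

w = [-1, 0, 0]

Subtract the known terms from T to get the rank-1 residual R = [2, 1, 1] ⊗ [-1, 1, 0] ⊗ w, so R[i,j,k] = a[i]·b[j]·w[k]. Pick indices with nonzero a[0]·b[0] = (2)·(-1) = -2. Only the fibre through (0,0,·) is needed: R[0,0,:] = T[0,0,:] − Σₗ aₗ[0]bₗ[0]cₗ = [4, -4, -2] − (0)·(0)·[1, -1, 2] − (1)·(2)·[1, -2, -1] = [2, 0, 0]. Then w[k] = R[0,0,k] / -2 for each k, giving w = [2, 0, 0] / -2 = [-1, 0, 0].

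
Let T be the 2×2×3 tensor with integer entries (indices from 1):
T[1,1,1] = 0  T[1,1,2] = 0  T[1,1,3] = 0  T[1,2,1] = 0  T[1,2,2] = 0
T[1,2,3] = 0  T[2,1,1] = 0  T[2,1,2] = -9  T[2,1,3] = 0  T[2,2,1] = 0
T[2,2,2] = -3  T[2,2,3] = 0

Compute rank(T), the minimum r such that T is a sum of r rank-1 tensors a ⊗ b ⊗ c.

1

Lower bound: T ≠ 0 (e.g. T[2,1,2] = -9), so rank(T) ≥ 1.
Upper bound: if T = a ⊗ b ⊗ c then every fibre of T is a multiple of the corresponding factor, so read the factors off the fibres through the nonzero entry T[2,1,2] = -9.
The mode-1 fibre T[:,1,2] = [0, -9] gives a = [0, 1] (primitive direction); the mode-2 fibre T[2,:,2] = [-9, -3] gives b = [3, 1]; then c[k] = T[2,1,k] / (a[2]·b[1]) = [0, -9, 0] / 3 = [0, -3, 0].
Expanding [0, 1] ⊗ [3, 1] ⊗ [0, -3, 0] reproduces all 12 entries of T, so T = [0, 1] ⊗ [3, 1] ⊗ [0, -3, 0] and rank(T) ≤ 1.
These bounds meet, so rank(T) = 1.
Check entry T[2,2,3] = 0: (1)·(1)·(0) = 0.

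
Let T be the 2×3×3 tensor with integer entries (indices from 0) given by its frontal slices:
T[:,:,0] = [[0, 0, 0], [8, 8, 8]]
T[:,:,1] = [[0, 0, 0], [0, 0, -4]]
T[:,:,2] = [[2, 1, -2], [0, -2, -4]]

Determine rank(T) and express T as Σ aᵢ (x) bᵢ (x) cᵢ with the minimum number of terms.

Lower bound: the mode-2 unfolding of T (rows indexed by j, columns by (i,k) = (0,0), (0,1), (0,2), (1,0), (1,1), (1,2)) is [[0, 0, 2, 8, 0, 0], [0, 0, 1, 8, 0, -2], [0, 0, -2, 8, -4, -4]].
There the 3×3 minor on rows j ∈ {0, 1, 2}, columns (i,k) ∈ {(0,2), (1,0), (1,1)} is det [[2, 8, 0], [1, 8, 0], [-2, 8, -4]] = -32 ≠ 0, so this unfolding has rank ≥ 3; CP rank is at least every unfolding rank, so rank(T) ≥ 3. (This is only a lower bound: in general the CP rank may exceed every unfolding rank, so we still need to exhibit 3 rank-1 terms summing to T.)
Upper bound: T is a sum of 3 rank-1 terms, T = [0, 1] (x) [0, 0, 1] (x) [0, -4, 4] + [0, 1] (x) [1, 1, 1] (x) [8, 0, -4] + [1, 2] (x) [2, 1, -2] (x) [0, 0, 1] (written with every a and b primitive with positive leading entry and the scale carried by c; CP decompositions are not unique, and this one is verified by expanding entrywise), so rank(T) ≤ 3.
These bounds meet, so rank(T) = 3.

rank(T) = 3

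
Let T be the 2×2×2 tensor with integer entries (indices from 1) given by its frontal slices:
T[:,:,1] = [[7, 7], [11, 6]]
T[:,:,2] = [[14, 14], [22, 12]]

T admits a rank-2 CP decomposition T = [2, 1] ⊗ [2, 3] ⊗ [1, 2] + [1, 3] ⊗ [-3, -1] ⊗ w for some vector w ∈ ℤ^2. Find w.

Subtract the known terms from T to get the rank-1 residual R = [1, 3] ⊗ [-3, -1] ⊗ w, so R[i,j,k] = a[i]·b[j]·w[k]. Pick indices with nonzero a[1]·b[1] = (1)·(-3) = -3. Only the fibre through (1,1,·) is needed: R[1,1,:] = T[1,1,:] − Σₗ aₗ[1]bₗ[1]cₗ = [7, 14] − (2)·(2)·[1, 2] = [3, 6]. Then w[k] = R[1,1,k] / -3 for each k, giving w = [3, 6] / -3 = [-1, -2].

w = [-1, -2]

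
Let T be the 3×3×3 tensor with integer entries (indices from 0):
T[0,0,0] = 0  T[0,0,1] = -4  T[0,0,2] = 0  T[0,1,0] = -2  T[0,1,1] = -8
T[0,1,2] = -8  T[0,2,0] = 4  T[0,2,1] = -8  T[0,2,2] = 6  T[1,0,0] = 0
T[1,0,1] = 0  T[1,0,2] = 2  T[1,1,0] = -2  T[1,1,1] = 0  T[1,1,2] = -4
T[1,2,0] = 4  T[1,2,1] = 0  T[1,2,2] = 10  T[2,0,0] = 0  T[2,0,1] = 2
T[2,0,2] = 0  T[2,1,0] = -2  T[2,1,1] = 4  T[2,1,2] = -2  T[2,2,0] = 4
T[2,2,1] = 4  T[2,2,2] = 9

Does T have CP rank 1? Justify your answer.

The mode-3 unfolding of T (rows indexed by k, columns by (i,j) = (0,0), (0,1), (0,2), (1,0), (1,1), (1,2), (2,0), (2,1), (2,2)) is [[0, -2, 4, 0, -2, 4, 0, -2, 4], [-4, -8, -8, 0, 0, 0, 2, 4, 4], [0, -8, 6, 2, -4, 10, 0, -2, 9]].
There the 3×3 minor on rows k ∈ {0, 1, 2}, columns (i,j) ∈ {(0,0), (0,1), (0,2)} is det [[0, -2, 4], [-4, -8, -8], [0, -8, 6]] = 80 ≠ 0, so this unfolding has rank ≥ 3; CP rank is at least every unfolding rank, so rank(T) ≥ 3.
In particular rank(T) ≥ 3 > 1, so T is not rank-1.

No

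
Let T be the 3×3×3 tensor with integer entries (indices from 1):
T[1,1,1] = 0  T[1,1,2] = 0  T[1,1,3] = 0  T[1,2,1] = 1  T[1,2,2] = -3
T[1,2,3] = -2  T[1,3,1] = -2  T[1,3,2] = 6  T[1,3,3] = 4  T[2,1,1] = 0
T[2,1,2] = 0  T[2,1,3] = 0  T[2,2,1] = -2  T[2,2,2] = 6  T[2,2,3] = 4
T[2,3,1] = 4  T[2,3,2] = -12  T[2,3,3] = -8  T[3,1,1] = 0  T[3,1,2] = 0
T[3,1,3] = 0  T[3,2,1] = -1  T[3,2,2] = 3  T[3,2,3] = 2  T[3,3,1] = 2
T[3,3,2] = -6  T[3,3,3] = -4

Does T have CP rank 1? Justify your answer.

Yes

If T = a (x) b (x) c then every fibre of T is a multiple of the corresponding factor, so read the factors off the fibres through the nonzero entry T[1,2,1] = 1.
The mode-1 fibre T[:,2,1] = [1, -2, -1] gives a = [1, -2, -1] (primitive direction); the mode-2 fibre T[1,:,1] = [0, 1, -2] gives b = [0, 1, -2]; then c[k] = T[1,2,k] / (a[1]·b[2]) = [1, -3, -2] / 1 = [1, -3, -2].
Expanding [1, -2, -1] (x) [0, 1, -2] (x) [1, -3, -2] reproduces all 27 entries of T, so T = [1, -2, -1] (x) [0, 1, -2] (x) [1, -3, -2] and rank(T) ≤ 1.
Equivalently every frontal slice T[:,:,k] is c[k] times the rank-1 matrix [1, -2, -1] (x) [0, 1, -2]. So T has rank 1 (it is nonzero).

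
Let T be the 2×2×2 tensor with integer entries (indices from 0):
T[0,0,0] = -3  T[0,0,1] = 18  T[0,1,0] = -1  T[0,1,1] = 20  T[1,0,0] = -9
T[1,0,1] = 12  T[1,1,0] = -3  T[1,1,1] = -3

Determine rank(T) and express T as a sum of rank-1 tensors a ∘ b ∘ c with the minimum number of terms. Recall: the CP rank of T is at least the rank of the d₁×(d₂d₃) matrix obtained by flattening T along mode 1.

rank(T) = 2

Lower bound: in the mode-1 unfolding of T (rows indexed by i, columns by (j,k)) the 2×2 minor on rows i ∈ {0, 1}, columns (j,k) ∈ {(0,0), (0,1)} is det [[-3, 18], [-9, 12]] = 126 ≠ 0, so that unfolding has rank ≥ 2 and hence rank(T) ≥ 2 (CP rank is at least every unfolding rank, though it can be larger).
Upper bound: with S_k = T[:,:,k], the two rank-1 terms a₁b₁ᵀ, a₂b₂ᵀ are the rank-1 members of the pencil x·S₀ + y·S₁.
det(x·S₀ + y·S₁) is 147·xy − 294·y² = 147·(x − 2·y)(y), vanishing at (x:y) = (2:1) and (1:0).
M₁ = 2·S₀ + S₁ = [[12, 18], [-6, -9]] = 3·[2, -1][2, 3]ᵀ and M₂ = S₀ = [[-3, -1], [-9, -3]] = −[1, 3][3, 1]ᵀ, so take a₁ = [2, -1], b₁ = [2, 3], a₂ = [1, 3], b₂ = [3, 1].
Each slice is an integer combination of E₁ = a₁b₁ᵀ and E₂ = a₂b₂ᵀ: S₀ = −E₂, S₁ = 3·E₁ + 2·E₂; reading off coefficients, c₁ = [0, 3] and c₂ = [-1, 2].
Hence T = [2, -1] ∘ [2, 3] ∘ [0, 3] + [1, 3] ∘ [3, 1] ∘ [-1, 2], so rank(T) ≤ 2.
These bounds meet, so rank(T) = 2.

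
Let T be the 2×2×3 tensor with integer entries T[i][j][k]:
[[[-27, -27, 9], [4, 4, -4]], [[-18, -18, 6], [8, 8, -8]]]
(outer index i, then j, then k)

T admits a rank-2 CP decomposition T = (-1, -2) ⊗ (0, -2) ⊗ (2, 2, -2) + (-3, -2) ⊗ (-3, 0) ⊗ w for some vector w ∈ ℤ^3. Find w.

Subtract the known terms from T to get the rank-1 residual R = (-3, -2) ⊗ (-3, 0) ⊗ w, so R[i,j,k] = a[i]·b[j]·w[k]. Pick indices with nonzero a[0]·b[0] = (-3)·(-3) = 9. Only the fibre through (0,0,·) is needed: R[0,0,:] = T[0,0,:] − Σₗ aₗ[0]bₗ[0]cₗ = [-27, -27, 9] − (-1)·(0)·(2, 2, -2) = [-27, -27, 9]. Then w[k] = R[0,0,k] / 9 for each k, giving w = [-27, -27, 9] / 9 = (-3, -3, 1).

w = (-3, -3, 1)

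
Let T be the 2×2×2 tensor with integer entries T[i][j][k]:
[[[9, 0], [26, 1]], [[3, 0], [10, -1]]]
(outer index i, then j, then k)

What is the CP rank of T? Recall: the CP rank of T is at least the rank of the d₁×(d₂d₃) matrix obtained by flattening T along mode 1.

Lower bound: the mode-3 unfolding of T (rows indexed by k, columns by (i,j) = (0,0), (0,1), (1,0), (1,1)) is [[9, 26, 3, 10], [0, 1, 0, -1]].
There the 2×2 minor on rows k ∈ {0, 1}, columns (i,j) ∈ {(0,0), (0,1)} is det [[9, 26], [0, 1]] = 9 ≠ 0, so this unfolding has rank ≥ 2; CP rank is at least every unfolding rank, so rank(T) ≥ 2. (This is only a lower bound: in general the CP rank may exceed every unfolding rank, so we still need to exhibit 2 rank-1 terms summing to T.)
Upper bound — finding two terms. Write S_k = T[:,:,k] for the frontal slices: S₀ = [[9, 26], [3, 10]], S₁ = [[0, 1], [0, -1]].
If T = a₁ ⊗ b₁ ⊗ c₁ + a₂ ⊗ b₂ ⊗ c₂ then each S_k = c₁[k]·a₁b₁ᵀ + c₂[k]·a₂b₂ᵀ. S₀ and S₁ are linearly independent, so a₁b₁ᵀ and a₂b₂ᵀ must span the same plane of matrices: they are the rank-1 matrices of the form x·S₀ + y·S₁.
det(x·S₀ + y·S₁) is 12·x² − 12·xy = 12·(x − y)(x), vanishing at (x:y) = (1:1) and (0:1).
M₁ = S₀ + S₁ = [[9, 27], [3, 9]] = 3·[3, 1][1, 3]ᵀ and M₂ = S₁ = [[0, 1], [0, -1]] = [1, -1][0, 1]ᵀ, so take a₁ = [3, 1], b₁ = [1, 3], a₂ = [1, -1], b₂ = [0, 1].
Each slice is an integer combination of E₁ = a₁b₁ᵀ and E₂ = a₂b₂ᵀ: S₀ = 3·E₁ − E₂, S₁ = E₂; reading off coefficients, c₁ = [3, 0] and c₂ = [-1, 1].
Hence T = [3, 1] ⊗ [1, 3] ⊗ [3, 0] + [1, -1] ⊗ [0, 1] ⊗ [-1, 1], so rank(T) ≤ 2.
These bounds meet, so rank(T) = 2.

2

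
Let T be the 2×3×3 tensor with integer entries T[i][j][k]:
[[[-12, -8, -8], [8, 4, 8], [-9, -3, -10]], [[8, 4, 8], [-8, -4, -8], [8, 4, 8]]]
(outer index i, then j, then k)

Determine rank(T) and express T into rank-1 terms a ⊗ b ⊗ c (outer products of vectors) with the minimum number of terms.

Lower bound: the mode-3 unfolding of T (rows indexed by k, columns by (i,j) = (0,0), (0,1), (0,2), (1,0), (1,1), (1,2)) is [[-12, 8, -9, 8, -8, 8], [-8, 4, -3, 4, -4, 4], [-8, 8, -10, 8, -8, 8]].
There the 3×3 minor on rows k ∈ {0, 1, 2}, columns (i,j) ∈ {(0,0), (0,1), (0,2)} is det [[-12, 8, -9], [-8, 4, -3], [-8, 8, -10]] = 32 ≠ 0, so this unfolding has rank ≥ 3; CP rank is at least every unfolding rank, so rank(T) ≥ 3. (This is only a lower bound: in general the CP rank may exceed every unfolding rank, so we still need to exhibit 3 rank-1 terms summing to T.)
Upper bound: T is a sum of 3 rank-1 terms, T = [1, -1] ⊗ [1, -1, 1] ⊗ [-8, -4, -8] + [1, 0] ⊗ [0, 0, 1] ⊗ [-1, 1, -2] + [1, 0] ⊗ [1, 0, 0] ⊗ [-4, -4, 0] (one valid choice — decompositions are not unique — normalised so each a, b is primitive with positive first nonzero entry; check it by expanding all entries), so rank(T) ≤ 3.
These bounds meet, so rank(T) = 3.

rank(T) = 3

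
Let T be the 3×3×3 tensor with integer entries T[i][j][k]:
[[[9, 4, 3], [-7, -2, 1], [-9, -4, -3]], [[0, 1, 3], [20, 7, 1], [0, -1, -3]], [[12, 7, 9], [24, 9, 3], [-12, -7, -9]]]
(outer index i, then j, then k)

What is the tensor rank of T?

Lower bound: the mode-3 unfolding of T (rows indexed by k, columns by (i,j) = (0,0), (0,1), (0,2), (1,0), (1,1), (1,2), (2,0), (2,1), (2,2)) is [[9, -7, -9, 0, 20, 0, 12, 24, -12], [4, -2, -4, 1, 7, -1, 7, 9, -7], [3, 1, -3, 3, 1, -3, 9, 3, -9]].
There the 2×2 minor on rows k ∈ {0, 1}, columns (i,j) ∈ {(0,0), (0,1)} is det [[9, -7], [4, -2]] = 10 ≠ 0, so this unfolding has rank ≥ 2; CP rank is at least every unfolding rank, so rank(T) ≥ 2. (Flattening ranks never certify an upper bound on CP rank; for that we must actually write T with 2 rank-1 terms.)
Upper bound — finding two terms. Write S_k = T[:,:,k] for the frontal slices: S₀ = [[9, -7, -9], [0, 20, 0], [12, 24, -12]], S₁ = [[4, -2, -4], [1, 7, -1], [7, 9, -7]], S₂ = [[3, 1, -3], [3, 1, -3], [9, 3, -9]].
If T = a₁ ⊗ b₁ ⊗ c₁ + a₂ ⊗ b₂ ⊗ c₂ then each S_k = c₁[k]·a₁b₁ᵀ + c₂[k]·a₂b₂ᵀ. S₀ and S₁ are linearly independent, so a₁b₁ᵀ and a₂b₂ᵀ must span the same plane of matrices: they are the rank-1 matrices of the form x·S₀ + y·S₁.
The 2×2 minor of x·S₀ + y·S₁ on rows {0,1}, columns {0,1} is 180·x² + 150·xy + 30·y² = 30·(2·x + y)(3·x + y), vanishing at (x:y) = (1:-2) and (1:-3).
M₁ = S₀ − 2·S₁ = [[1, -3, -1], [-2, 6, 2], [-2, 6, 2]] = [1, -2, -2][1, -3, -1]ᵀ and M₂ = S₀ − 3·S₁ = [[-3, -1, 3], [-3, -1, 3], [-9, -3, 9]] = −[1, 1, 3][3, 1, -3]ᵀ, so take a₁ = [1, -2, -2], b₁ = [1, -3, -1], a₂ = [1, 1, 3], b₂ = [3, 1, -3].
Each slice is an integer combination of E₁ = a₁b₁ᵀ and E₂ = a₂b₂ᵀ: S₀ = 3·E₁ + 2·E₂, S₁ = E₁ + E₂, S₂ = E₂; reading off coefficients, c₁ = [3, 1, 0] and c₂ = [2, 1, 1].
Hence T = [1, -2, -2] ⊗ [1, -3, -1] ⊗ [3, 1, 0] + [1, 1, 3] ⊗ [3, 1, -3] ⊗ [2, 1, 1], so rank(T) ≤ 2.
These bounds meet, so rank(T) = 2.
Check entry T[1,0,1] = 1: (-2)·(1)·(1) + (1)·(3)·(1) = 1.

2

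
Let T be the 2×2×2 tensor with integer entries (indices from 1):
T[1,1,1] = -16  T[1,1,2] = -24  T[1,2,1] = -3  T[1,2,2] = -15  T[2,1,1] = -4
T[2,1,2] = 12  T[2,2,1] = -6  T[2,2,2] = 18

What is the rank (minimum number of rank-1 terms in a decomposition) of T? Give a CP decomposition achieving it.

rank(T) = 2

Lower bound: the mode-1 unfolding of T (rows indexed by i, columns by (j,k) = (1,1), (1,2), (2,1), (2,2)) is [[-16, -24, -3, -15], [-4, 12, -6, 18]].
There the 2×2 minor on rows i ∈ {1, 2}, columns (j,k) ∈ {(1,1), (1,2)} is det [[-16, -24], [-4, 12]] = -288 ≠ 0, so this unfolding has rank ≥ 2; CP rank is at least every unfolding rank, so rank(T) ≥ 2. (Flattening ranks never certify an upper bound on CP rank; for that we must actually write T with 2 rank-1 terms.)
Upper bound — finding two terms. Write S_k = T[:,:,k] for the frontal slices: S₁ = [[-16, -3], [-4, -6]], S₂ = [[-24, -15], [12, 18]].
If T = a₁ (x) b₁ (x) c₁ + a₂ (x) b₂ (x) c₂ then each S_k = c₁[k]·a₁b₁ᵀ + c₂[k]·a₂b₂ᵀ. S₁ and S₂ are linearly independent, so a₁b₁ᵀ and a₂b₂ᵀ must span the same plane of matrices: they are the rank-1 matrices of the form x·S₁ + y·S₂.
det(x·S₁ + y·S₂) is 84·x² − 168·xy − 252·y² = 84·(x − 3·y)(x + y), vanishing at (x:y) = (3:1) and (1:-1).
M₁ = 3·S₁ + S₂ = [[-72, -24], [0, 0]] = (-24)·[1, 0][3, 1]ᵀ and M₂ = S₁ − S₂ = [[8, 12], [-16, -24]] = 4·[1, -2][2, 3]ᵀ, so take a₁ = [1, 0], b₁ = [3, 1], a₂ = [1, -2], b₂ = [2, 3].
Each slice is an integer combination of E₁ = a₁b₁ᵀ and E₂ = a₂b₂ᵀ: S₁ = −6·E₁ + E₂, S₂ = −6·E₁ − 3·E₂; reading off coefficients, c₁ = [-6, -6] and c₂ = [1, -3].
Hence T = [1, 0] (x) [3, 1] (x) [-6, -6] + [1, -2] (x) [2, 3] (x) [1, -3], so rank(T) ≤ 2.
These bounds meet, so rank(T) = 2.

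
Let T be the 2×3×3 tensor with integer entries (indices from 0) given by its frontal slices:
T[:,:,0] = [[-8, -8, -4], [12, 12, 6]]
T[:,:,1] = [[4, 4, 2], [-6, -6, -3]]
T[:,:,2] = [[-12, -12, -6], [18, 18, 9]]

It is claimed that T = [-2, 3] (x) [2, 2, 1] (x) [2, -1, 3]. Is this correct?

Yes

Reconstruct entrywise from the claimed factors. For example, T[1,2,1] = -3 and Σₗ aₗ[1]bₗ[2]cₗ[1] = (3)·(1)·(-1) = -3; checking all 18 entries, every one matches. The claim holds.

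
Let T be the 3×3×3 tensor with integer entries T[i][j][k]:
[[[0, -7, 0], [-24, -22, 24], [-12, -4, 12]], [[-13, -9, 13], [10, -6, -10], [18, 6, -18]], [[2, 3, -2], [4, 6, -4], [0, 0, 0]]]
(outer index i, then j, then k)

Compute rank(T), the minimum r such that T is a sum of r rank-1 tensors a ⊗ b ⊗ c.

Lower bound: the mode-3 unfolding of T (rows indexed by k, columns by (i,j) = (0,0), (0,1), (0,2), (1,0), (1,1), (1,2), (2,0), (2,1), (2,2)) is [[0, -24, -12, -13, 10, 18, 2, 4, 0], [-7, -22, -4, -9, -6, 6, 3, 6, 0], [0, 24, 12, 13, -10, -18, -2, -4, 0]].
There the 2×2 minor on rows k ∈ {0, 1}, columns (i,j) ∈ {(0,0), (0,1)} is det [[0, -24], [-7, -22]] = -168 ≠ 0, so this unfolding has rank ≥ 2; CP rank is at least every unfolding rank, so rank(T) ≥ 2. (This is only a lower bound: in general the CP rank may exceed every unfolding rank, so we still need to exhibit 2 rank-1 terms summing to T.)
Upper bound — finding two terms. Write S_k = T[:,:,k] for the frontal slices: S₀ = [[0, -24, -12], [-13, 10, 18], [2, 4, 0]], S₁ = [[-7, -22, -4], [-9, -6, 6], [3, 6, 0]], S₂ = [[0, 24, 12], [13, -10, -18], [-2, -4, 0]].
If T = a₁ ⊗ b₁ ⊗ c₁ + a₂ ⊗ b₂ ⊗ c₂ then each S_k = c₁[k]·a₁b₁ᵀ + c₂[k]·a₂b₂ᵀ. S₀ and S₁ are linearly independent, so a₁b₁ᵀ and a₂b₂ᵀ must span the same plane of matrices: they are the rank-1 matrices of the form x·S₀ + y·S₁.
The 2×2 minor of x·S₀ + y·S₁ on rows {0,1}, columns {0,1} is −312·x² − 572·xy − 156·y² = (-52)·(2·x + 3·y)(3·x + y), vanishing at (x:y) = (3:-2) and (1:-3).
M₁ = 3·S₀ − 2·S₁ = [[14, -28, -28], [-21, 42, 42], [0, 0, 0]] = 7·[2, -3, 0][1, -2, -2]ᵀ and M₂ = S₀ − 3·S₁ = [[21, 42, 0], [14, 28, 0], [-7, -14, 0]] = 7·[3, 2, -1][1, 2, 0]ᵀ, so take a₁ = [2, -3, 0], b₁ = [1, -2, -2], a₂ = [3, 2, -1], b₂ = [1, 2, 0].
Each slice is an integer combination of E₁ = a₁b₁ᵀ and E₂ = a₂b₂ᵀ: S₀ = 3·E₁ − 2·E₂, S₁ = E₁ − 3·E₂, S₂ = −3·E₁ + 2·E₂; reading off coefficients, c₁ = [3, 1, -3] and c₂ = [-2, -3, 2].
Hence T = [2, -3, 0] ⊗ [1, -2, -2] ⊗ [3, 1, -3] + [3, 2, -1] ⊗ [1, 2, 0] ⊗ [-2, -3, 2], so rank(T) ≤ 2.
These bounds meet, so rank(T) = 2.

2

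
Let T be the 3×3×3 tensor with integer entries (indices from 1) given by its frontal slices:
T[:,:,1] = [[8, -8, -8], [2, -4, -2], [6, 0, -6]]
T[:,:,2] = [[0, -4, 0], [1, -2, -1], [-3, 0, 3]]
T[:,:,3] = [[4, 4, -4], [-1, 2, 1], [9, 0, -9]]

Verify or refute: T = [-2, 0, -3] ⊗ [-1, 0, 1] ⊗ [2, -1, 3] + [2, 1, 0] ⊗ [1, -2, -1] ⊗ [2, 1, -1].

Reconstruct entrywise from the claimed factors. For example, T[1,2,2] = -4 and Σₗ aₗ[1]bₗ[2]cₗ[2] = (-2)·(0)·(-1) + (2)·(-2)·(1) = -4; checking all 27 entries, every one matches. The claim holds.

Yes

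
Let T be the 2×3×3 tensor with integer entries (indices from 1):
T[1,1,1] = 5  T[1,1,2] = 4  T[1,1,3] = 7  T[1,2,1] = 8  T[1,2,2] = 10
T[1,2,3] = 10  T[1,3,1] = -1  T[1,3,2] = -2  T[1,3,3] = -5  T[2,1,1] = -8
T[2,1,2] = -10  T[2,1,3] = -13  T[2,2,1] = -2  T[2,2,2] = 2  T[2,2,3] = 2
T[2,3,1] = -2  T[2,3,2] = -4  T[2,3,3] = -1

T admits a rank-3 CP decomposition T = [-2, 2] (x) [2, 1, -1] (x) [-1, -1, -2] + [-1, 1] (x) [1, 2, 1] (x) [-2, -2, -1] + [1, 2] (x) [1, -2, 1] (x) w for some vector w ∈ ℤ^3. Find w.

Subtract the known terms from T to get the rank-1 residual R = [1, 2] (x) [1, -2, 1] (x) w, so R[i,j,k] = a[i]·b[j]·w[k]. Pick indices with nonzero a[1]·b[1] = (1)·(1) = 1. Only the fibre through (1,1,·) is needed: R[1,1,:] = T[1,1,:] − Σₗ aₗ[1]bₗ[1]cₗ = [5, 4, 7] − (-2)·(2)·[-1, -1, -2] − (-1)·(1)·[-2, -2, -1] = [-1, -2, -2]. Then w[k] = R[1,1,k] / 1 for each k, giving w = [-1, -2, -2] / 1 = [-1, -2, -2].

w = [-1, -2, -2]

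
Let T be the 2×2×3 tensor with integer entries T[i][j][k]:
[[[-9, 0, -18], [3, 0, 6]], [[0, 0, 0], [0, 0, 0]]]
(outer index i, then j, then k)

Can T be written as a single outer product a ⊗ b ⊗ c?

Yes

If T = a ⊗ b ⊗ c then every fibre of T is a multiple of the corresponding factor, so read the factors off the fibres through the nonzero entry T[0,0,0] = -9.
The mode-1 fibre T[:,0,0] = [-9, 0] gives a = (1, 0) (primitive direction); the mode-2 fibre T[0,:,0] = [-9, 3] gives b = (3, -1); then c[k] = T[0,0,k] / (a[0]·b[0]) = [-9, 0, -18] / 3 = (-3, 0, -6).
Expanding (1, 0) ⊗ (3, -1) ⊗ (-3, 0, -6) reproduces all 12 entries of T, so T = (1, 0) ⊗ (3, -1) ⊗ (-3, 0, -6) and rank(T) ≤ 1.
Equivalently every frontal slice T[:,:,k] is c[k] times the rank-1 matrix (1, 0) ⊗ (3, -1). So T has rank 1 (it is nonzero).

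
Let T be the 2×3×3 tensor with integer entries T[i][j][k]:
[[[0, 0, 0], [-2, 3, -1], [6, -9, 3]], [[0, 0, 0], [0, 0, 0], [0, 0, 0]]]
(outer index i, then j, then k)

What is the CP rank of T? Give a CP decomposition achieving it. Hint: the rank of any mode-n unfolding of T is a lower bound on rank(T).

Lower bound: T ≠ 0 (e.g. T[0,1,0] = -2), so rank(T) ≥ 1.
Upper bound: the mode-1 fibre T[:,1,0] = [-2, 0] gives a = [1, 0] (primitive direction); the mode-2 fibre T[0,:,0] = [0, -2, 6] gives b = [0, 1, -3]; then c[k] = T[0,1,k] / (a[0]·b[1]) = [-2, 3, -1] / 1 = [-2, 3, -1].
Expanding [1, 0] ⊗ [0, 1, -3] ⊗ [-2, 3, -1] reproduces all 18 entries of T, so T = [1, 0] ⊗ [0, 1, -3] ⊗ [-2, 3, -1] and rank(T) ≤ 1.
These bounds meet, so rank(T) = 1.

rank(T) = 1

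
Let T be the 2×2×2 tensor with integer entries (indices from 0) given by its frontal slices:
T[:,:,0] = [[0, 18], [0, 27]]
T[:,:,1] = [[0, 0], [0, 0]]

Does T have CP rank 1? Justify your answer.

Yes

If T = a ⊗ b ⊗ c then every fibre of T is a multiple of the corresponding factor, so read the factors off the fibres through the nonzero entry T[0,1,0] = 18.
The mode-1 fibre T[:,1,0] = [18, 27] gives a = [2, 3] (primitive direction); the mode-2 fibre T[0,:,0] = [0, 18] gives b = [0, 1]; then c[k] = T[0,1,k] / (a[0]·b[1]) = [18, 0] / 2 = [9, 0].
Expanding [2, 3] ⊗ [0, 1] ⊗ [9, 0] reproduces all 8 entries of T, so T = [2, 3] ⊗ [0, 1] ⊗ [9, 0] and rank(T) ≤ 1.
Equivalently every frontal slice T[:,:,k] is c[k] times the rank-1 matrix [2, 3] ⊗ [0, 1]. So T has rank 1 (it is nonzero).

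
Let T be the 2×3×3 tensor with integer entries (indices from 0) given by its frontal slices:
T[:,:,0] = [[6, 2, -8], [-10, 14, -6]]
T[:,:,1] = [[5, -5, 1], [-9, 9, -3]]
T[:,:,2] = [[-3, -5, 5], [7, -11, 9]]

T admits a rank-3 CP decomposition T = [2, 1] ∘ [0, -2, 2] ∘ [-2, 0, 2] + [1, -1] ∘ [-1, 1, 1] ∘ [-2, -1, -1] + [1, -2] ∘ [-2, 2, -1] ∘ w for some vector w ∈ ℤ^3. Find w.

w = [-2, -2, 2]

Subtract the known terms from T to get the rank-1 residual R = [1, -2] ∘ [-2, 2, -1] ∘ w, so R[i,j,k] = a[i]·b[j]·w[k]. Pick indices with nonzero a[0]·b[0] = (1)·(-2) = -2. Only the fibre through (0,0,·) is needed: R[0,0,:] = T[0,0,:] − Σₗ aₗ[0]bₗ[0]cₗ = [6, 5, -3] − (2)·(0)·[-2, 0, 2] − (1)·(-1)·[-2, -1, -1] = [4, 4, -4]. Then w[k] = R[0,0,k] / -2 for each k, giving w = [4, 4, -4] / -2 = [-2, -2, 2].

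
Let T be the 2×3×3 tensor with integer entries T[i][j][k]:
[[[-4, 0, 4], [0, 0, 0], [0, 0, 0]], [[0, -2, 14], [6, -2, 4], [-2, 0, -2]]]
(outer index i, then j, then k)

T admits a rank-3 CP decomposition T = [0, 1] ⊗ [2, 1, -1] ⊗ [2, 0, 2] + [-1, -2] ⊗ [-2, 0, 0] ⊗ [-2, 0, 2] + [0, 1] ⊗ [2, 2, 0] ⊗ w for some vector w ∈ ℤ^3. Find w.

Subtract the known terms from T to get the rank-1 residual R = [0, 1] ⊗ [2, 2, 0] ⊗ w, so R[i,j,k] = a[i]·b[j]·w[k]. Pick indices with nonzero a[1]·b[0] = (1)·(2) = 2. Only the fibre through (1,0,·) is needed: R[1,0,:] = T[1,0,:] − Σₗ aₗ[1]bₗ[0]cₗ = [0, -2, 14] − (1)·(2)·[2, 0, 2] − (-2)·(-2)·[-2, 0, 2] = [4, -2, 2]. Then w[k] = R[1,0,k] / 2 for each k, giving w = [4, -2, 2] / 2 = [2, -1, 1].

w = [2, -1, 1]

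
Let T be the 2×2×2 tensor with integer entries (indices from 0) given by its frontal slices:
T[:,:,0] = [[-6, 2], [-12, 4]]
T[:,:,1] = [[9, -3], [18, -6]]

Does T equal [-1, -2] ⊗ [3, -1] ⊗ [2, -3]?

Yes

Reconstruct entrywise from the claimed factors. For example, T[0,0,1] = 9 and Σₗ aₗ[0]bₗ[0]cₗ[1] = (-1)·(3)·(-3) = 9; checking all 8 entries, every one matches. The claim holds.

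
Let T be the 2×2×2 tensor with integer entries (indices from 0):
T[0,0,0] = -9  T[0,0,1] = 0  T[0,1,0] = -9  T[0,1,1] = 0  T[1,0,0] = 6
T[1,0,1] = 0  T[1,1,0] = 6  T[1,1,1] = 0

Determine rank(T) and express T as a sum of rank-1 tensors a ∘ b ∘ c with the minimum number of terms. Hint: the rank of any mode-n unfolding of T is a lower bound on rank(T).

rank(T) = 1

Lower bound: T ≠ 0 (e.g. T[0,0,0] = -9), so rank(T) ≥ 1.
Upper bound: if T = a ∘ b ∘ c then every fibre of T is a multiple of the corresponding factor, so read the factors off the fibres through the nonzero entry T[0,0,0] = -9.
The mode-1 fibre T[:,0,0] = [-9, 6] gives a = [3, -2] (primitive direction); the mode-2 fibre T[0,:,0] = [-9, -9] gives b = [1, 1]; then c[k] = T[0,0,k] / (a[0]·b[0]) = [-9, 0] / 3 = [-3, 0].
Expanding [3, -2] ∘ [1, 1] ∘ [-3, 0] reproduces all 8 entries of T, so T = [3, -2] ∘ [1, 1] ∘ [-3, 0] and rank(T) ≤ 1.
These bounds meet, so rank(T) = 1.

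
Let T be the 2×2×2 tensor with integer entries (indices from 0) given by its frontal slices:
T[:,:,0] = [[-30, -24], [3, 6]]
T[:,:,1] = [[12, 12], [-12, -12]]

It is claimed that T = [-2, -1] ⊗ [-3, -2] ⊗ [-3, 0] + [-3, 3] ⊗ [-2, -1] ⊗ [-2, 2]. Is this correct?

Reconstruct entry (0,1,0) from the claimed factors: Σₗ aₗ[0]bₗ[1]cₗ[0] = (-2)·(-2)·(-3) + (-3)·(-1)·(-2) = -18, but T[0,1,0] = -24. The claim is false.

No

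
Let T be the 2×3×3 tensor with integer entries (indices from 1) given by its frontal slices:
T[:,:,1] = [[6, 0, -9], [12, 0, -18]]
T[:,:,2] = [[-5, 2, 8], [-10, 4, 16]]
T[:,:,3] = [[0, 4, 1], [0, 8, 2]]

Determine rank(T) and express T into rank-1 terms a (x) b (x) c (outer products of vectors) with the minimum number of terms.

Lower bound: in the mode-2 unfolding of T (rows indexed by j, columns by (i,k)) the 2×2 minor on rows j ∈ {1, 2}, columns (i,k) ∈ {(1,1), (1,2)} is det [[6, -5], [0, 2]] = 12 ≠ 0, so that unfolding has rank ≥ 2 and hence rank(T) ≥ 2 (CP rank is at least every unfolding rank, though it can be larger).
Upper bound: T[i,:,:] = a[i]·M for every slice, with a = [1, 2] and M = [[6, -5, 0], [0, 2, 4], [-9, 8, 1]] (rows j, columns k).
The rows of M satisfy (row 2) = 6·(row 1) + 4·(row 3), so splitting by rows, M = [1, 6, 0][6, -5, 0]ᵀ + [0, 4, 1][-9, 8, 1]ᵀ.
Hence T = [1, 2] (x) [1, 6, 0] (x) [6, -5, 0] + [1, 2] (x) [0, 4, 1] (x) [-9, 8, 1], so rank(T) ≤ 2.
These bounds meet, so rank(T) = 2.

rank(T) = 2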